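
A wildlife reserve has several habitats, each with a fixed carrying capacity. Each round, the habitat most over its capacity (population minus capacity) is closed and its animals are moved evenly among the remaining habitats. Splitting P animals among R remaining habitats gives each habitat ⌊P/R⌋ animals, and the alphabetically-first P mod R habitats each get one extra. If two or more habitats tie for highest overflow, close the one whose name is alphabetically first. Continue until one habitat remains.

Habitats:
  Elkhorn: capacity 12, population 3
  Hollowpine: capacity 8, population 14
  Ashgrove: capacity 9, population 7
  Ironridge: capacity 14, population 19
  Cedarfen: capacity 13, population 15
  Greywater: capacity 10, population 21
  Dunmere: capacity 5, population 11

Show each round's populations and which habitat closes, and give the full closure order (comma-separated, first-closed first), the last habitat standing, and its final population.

Closure order: Greywater, Dunmere, Hollowpine, Ironridge, Cedarfen, Ashgrove
Last habitat: Elkhorn with 90 animals

Round 1: Ashgrove=7 Cedarfen=15 Dunmere=11 Elkhorn=3 Greywater=21 Hollowpine=14 Ironridge=19 → close Greywater (overflow 11)
  21÷6 = 3 each, +1 to first 3
Round 2: Ashgrove=11 Cedarfen=19 Dunmere=15 Elkhorn=6 Hollowpine=17 Ironridge=22 → close Dunmere (overflow 10)
  15÷5 = 3 each, +1 to first 0
Round 3: Ashgrove=14 Cedarfen=22 Elkhorn=9 Hollowpine=20 Ironridge=25 → close Hollowpine (overflow 12)
  20÷4 = 5 each, +1 to first 0
Round 4: Ashgrove=19 Cedarfen=27 Elkhorn=14 Ironridge=30 → close Ironridge (overflow 16)
  30÷3 = 10 each, +1 to first 0
Round 5: Ashgrove=29 Cedarfen=37 Elkhorn=24 → close Cedarfen (overflow 24)
  37÷2 = 18 each, +1 to first 1
Round 6: Ashgrove=48 Elkhorn=42 → close Ashgrove (overflow 39)
  48÷1 = 48 each, +1 to first 0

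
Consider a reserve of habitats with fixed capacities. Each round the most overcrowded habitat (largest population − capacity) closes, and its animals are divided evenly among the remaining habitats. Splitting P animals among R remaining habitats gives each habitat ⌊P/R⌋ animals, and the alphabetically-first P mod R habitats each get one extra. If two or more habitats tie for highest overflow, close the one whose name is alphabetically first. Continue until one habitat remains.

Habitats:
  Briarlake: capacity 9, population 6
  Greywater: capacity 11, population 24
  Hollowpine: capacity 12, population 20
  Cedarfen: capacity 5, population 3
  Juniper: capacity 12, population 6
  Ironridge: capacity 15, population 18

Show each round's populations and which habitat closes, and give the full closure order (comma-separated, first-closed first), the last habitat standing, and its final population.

Closure order: Greywater, Hollowpine, Ironridge, Briarlake, Cedarfen
Last habitat: Juniper with 77 animals

Round 1: Briarlake=6 Cedarfen=3 Greywater=24 Hollowpine=20 Ironridge=18 Juniper=6 → close Greywater (overflow 13)
  24÷5 = 4 each, +1 to first 4
Round 2: Briarlake=11 Cedarfen=8 Hollowpine=25 Ironridge=23 Juniper=10 → close Hollowpine (overflow 13)
  25÷4 = 6 each, +1 to first 1
Round 3: Briarlake=18 Cedarfen=14 Ironridge=29 Juniper=16 → close Ironridge (overflow 14)
  29÷3 = 9 each, +1 to first 2
Round 4: Briarlake=28 Cedarfen=24 Juniper=25 → close Briarlake (overflow 19)
  28÷2 = 14 each, +1 to first 0
Round 5: Cedarfen=38 Juniper=39 → close Cedarfen (overflow 33)
  38÷1 = 38 each, +1 to first 0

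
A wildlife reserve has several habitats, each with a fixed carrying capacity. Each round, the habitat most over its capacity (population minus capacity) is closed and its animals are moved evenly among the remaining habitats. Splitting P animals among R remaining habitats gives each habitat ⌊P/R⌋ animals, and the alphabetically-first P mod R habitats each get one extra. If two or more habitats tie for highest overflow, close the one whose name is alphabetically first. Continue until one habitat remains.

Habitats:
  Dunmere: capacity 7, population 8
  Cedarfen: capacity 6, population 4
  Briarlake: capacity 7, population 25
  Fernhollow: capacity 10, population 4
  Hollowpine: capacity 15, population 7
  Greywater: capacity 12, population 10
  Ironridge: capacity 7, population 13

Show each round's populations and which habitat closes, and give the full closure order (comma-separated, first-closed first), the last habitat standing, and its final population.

Round 1: Briarlake=25 Cedarfen=4 Dunmere=8 Fernhollow=4 Greywater=10 Hollowpine=7 Ironridge=13 → close Briarlake (overflow 18)
  25÷6 = 4 each, +1 to first 1
Round 2: Cedarfen=9 Dunmere=12 Fernhollow=8 Greywater=14 Hollowpine=11 Ironridge=17 → close Ironridge (overflow 10)
  17÷5 = 3 each, +1 to first 2
Round 3: Cedarfen=13 Dunmere=16 Fernhollow=11 Greywater=17 Hollowpine=14 → close Dunmere (overflow 9)
  16÷4 = 4 each, +1 to first 0
Round 4: Cedarfen=17 Fernhollow=15 Greywater=21 Hollowpine=18 → close Cedarfen (overflow 11)
  17÷3 = 5 each, +1 to first 2
Round 5: Fernhollow=21 Greywater=27 Hollowpine=23 → close Greywater (overflow 15)
  27÷2 = 13 each, +1 to first 1
Round 6: Fernhollow=35 Hollowpine=36 → close Fernhollow (overflow 25)
  35÷1 = 35 each, +1 to first 0

Closure order: Briarlake, Ironridge, Dunmere, Cedarfen, Greywater, Fernhollow
Last habitat: Hollowpine with 71 animals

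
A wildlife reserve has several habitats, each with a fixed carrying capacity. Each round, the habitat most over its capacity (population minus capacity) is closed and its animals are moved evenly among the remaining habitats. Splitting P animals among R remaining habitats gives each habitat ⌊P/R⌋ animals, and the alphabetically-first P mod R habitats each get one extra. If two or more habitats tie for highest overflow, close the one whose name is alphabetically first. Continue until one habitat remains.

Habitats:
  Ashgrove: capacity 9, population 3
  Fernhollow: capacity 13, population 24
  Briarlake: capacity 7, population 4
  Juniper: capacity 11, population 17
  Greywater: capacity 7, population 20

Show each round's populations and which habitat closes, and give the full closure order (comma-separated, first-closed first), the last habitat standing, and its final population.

Round 1: Ashgrove=3 Briarlake=4 Fernhollow=24 Greywater=20 Juniper=17 → close Greywater (overflow 13)
  20÷4 = 5 each, +1 to first 0
Round 2: Ashgrove=8 Briarlake=9 Fernhollow=29 Juniper=22 → close Fernhollow (overflow 16)
  29÷3 = 9 each, +1 to first 2
Round 3: Ashgrove=18 Briarlake=19 Juniper=31 → close Juniper (overflow 20)
  31÷2 = 15 each, +1 to first 1
Round 4: Ashgrove=34 Briarlake=34 → close Briarlake (overflow 27)
  34÷1 = 34 each, +1 to first 0

Closure order: Greywater, Fernhollow, Juniper, Briarlake
Last habitat: Ashgrove with 68 animals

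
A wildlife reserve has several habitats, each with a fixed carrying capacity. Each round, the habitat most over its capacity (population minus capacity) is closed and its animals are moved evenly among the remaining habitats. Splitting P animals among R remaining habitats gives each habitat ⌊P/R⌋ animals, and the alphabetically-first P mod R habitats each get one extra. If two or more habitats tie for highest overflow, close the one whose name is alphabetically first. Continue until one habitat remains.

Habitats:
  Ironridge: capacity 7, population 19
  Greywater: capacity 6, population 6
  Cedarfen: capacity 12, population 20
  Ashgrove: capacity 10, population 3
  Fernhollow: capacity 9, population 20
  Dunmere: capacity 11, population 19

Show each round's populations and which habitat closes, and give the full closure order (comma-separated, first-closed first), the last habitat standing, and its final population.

Round 1: Ashgrove=3 Cedarfen=20 Dunmere=19 Fernhollow=20 Greywater=6 Ironridge=19 → close Ironridge (overflow 12)
  19÷5 = 3 each, +1 to first 4
Round 2: Ashgrove=7 Cedarfen=24 Dunmere=23 Fernhollow=24 Greywater=9 → close Fernhollow (overflow 15)
  24÷4 = 6 each, +1 to first 0
Round 3: Ashgrove=13 Cedarfen=30 Dunmere=29 Greywater=15 → close Cedarfen (overflow 18)
  30÷3 = 10 each, +1 to first 0
Round 4: Ashgrove=23 Dunmere=39 Greywater=25 → close Dunmere (overflow 28)
  39÷2 = 19 each, +1 to first 1
Round 5: Ashgrove=43 Greywater=44 → close Greywater (overflow 38)
  44÷1 = 44 each, +1 to first 0

Closure order: Ironridge, Fernhollow, Cedarfen, Dunmere, Greywater
Last habitat: Ashgrove with 87 animals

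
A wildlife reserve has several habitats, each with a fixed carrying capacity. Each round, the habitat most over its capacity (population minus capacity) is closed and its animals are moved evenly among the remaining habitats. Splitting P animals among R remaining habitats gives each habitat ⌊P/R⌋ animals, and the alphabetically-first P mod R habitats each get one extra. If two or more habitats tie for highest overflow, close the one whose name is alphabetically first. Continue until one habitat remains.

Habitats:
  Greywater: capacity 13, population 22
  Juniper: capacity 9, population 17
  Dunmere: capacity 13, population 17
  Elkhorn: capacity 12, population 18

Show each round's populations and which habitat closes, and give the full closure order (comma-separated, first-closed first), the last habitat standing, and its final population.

Round 1: Dunmere=17 Elkhorn=18 Greywater=22 Juniper=17 → close Greywater (overflow 9)
  22÷3 = 7 each, +1 to first 1
Round 2: Dunmere=25 Elkhorn=25 Juniper=24 → close Juniper (overflow 15)
  24÷2 = 12 each, +1 to first 0
Round 3: Dunmere=37 Elkhorn=37 → close Elkhorn (overflow 25)
  37÷1 = 37 each, +1 to first 0

Closure order: Greywater, Juniper, Elkhorn
Last habitat: Dunmere with 74 animals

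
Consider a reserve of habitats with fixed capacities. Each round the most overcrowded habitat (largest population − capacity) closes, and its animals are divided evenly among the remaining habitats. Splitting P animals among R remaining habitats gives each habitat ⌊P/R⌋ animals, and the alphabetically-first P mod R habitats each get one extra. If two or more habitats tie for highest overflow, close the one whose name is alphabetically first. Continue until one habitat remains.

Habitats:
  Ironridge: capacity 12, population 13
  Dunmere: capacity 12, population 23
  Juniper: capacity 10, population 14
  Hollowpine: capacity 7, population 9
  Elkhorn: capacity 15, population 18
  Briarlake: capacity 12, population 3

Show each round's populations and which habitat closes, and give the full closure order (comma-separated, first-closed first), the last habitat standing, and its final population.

Round 1: Briarlake=3 Dunmere=23 Elkhorn=18 Hollowpine=9 Ironridge=13 Juniper=14 → close Dunmere (overflow 11)
  23÷5 = 4 each, +1 to first 3
Round 2: Briarlake=8 Elkhorn=23 Hollowpine=14 Ironridge=17 Juniper=18 → close Elkhorn (overflow 8)
  23÷4 = 5 each, +1 to first 3
Round 3: Briarlake=14 Hollowpine=20 Ironridge=23 Juniper=23 → close Hollowpine (overflow 13)
  20÷3 = 6 each, +1 to first 2
Round 4: Briarlake=21 Ironridge=30 Juniper=29 → close Juniper (overflow 19)
  29÷2 = 14 each, +1 to first 1
Round 5: Briarlake=36 Ironridge=44 → close Ironridge (overflow 32)
  44÷1 = 44 each, +1 to first 0

Closure order: Dunmere, Elkhorn, Hollowpine, Juniper, Ironridge
Last habitat: Briarlake with 80 animals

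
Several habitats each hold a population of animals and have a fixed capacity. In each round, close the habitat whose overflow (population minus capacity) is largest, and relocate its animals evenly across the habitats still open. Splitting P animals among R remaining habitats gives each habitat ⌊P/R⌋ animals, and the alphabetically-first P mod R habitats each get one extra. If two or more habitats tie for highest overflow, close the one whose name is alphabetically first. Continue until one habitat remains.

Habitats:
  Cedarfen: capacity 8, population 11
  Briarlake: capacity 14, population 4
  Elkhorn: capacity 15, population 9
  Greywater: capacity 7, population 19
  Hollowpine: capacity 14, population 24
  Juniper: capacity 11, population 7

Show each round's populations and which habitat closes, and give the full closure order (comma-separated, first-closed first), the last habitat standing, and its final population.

Round 1: Briarlake=4 Cedarfen=11 Elkhorn=9 Greywater=19 Hollowpine=24 Juniper=7 → close Greywater (overflow 12)
  19÷5 = 3 each, +1 to first 4
Round 2: Briarlake=8 Cedarfen=15 Elkhorn=13 Hollowpine=28 Juniper=10 → close Hollowpine (overflow 14)
  28÷4 = 7 each, +1 to first 0
Round 3: Briarlake=15 Cedarfen=22 Elkhorn=20 Juniper=17 → close Cedarfen (overflow 14)
  22÷3 = 7 each, +1 to first 1
Round 4: Briarlake=23 Elkhorn=27 Juniper=24 → close Juniper (overflow 13)
  24÷2 = 12 each, +1 to first 0
Round 5: Briarlake=35 Elkhorn=39 → close Elkhorn (overflow 24)
  39÷1 = 39 each, +1 to first 0

Closure order: Greywater, Hollowpine, Cedarfen, Juniper, Elkhorn
Last habitat: Briarlake with 74 animals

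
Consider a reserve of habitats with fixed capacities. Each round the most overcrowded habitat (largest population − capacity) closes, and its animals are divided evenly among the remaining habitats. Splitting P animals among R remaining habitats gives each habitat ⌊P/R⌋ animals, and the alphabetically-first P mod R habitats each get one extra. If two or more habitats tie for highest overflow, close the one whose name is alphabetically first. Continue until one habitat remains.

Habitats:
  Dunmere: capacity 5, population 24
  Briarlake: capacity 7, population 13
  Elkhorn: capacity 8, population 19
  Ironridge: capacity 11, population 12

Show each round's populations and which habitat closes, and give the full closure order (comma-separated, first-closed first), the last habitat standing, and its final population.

Round 1: Briarlake=13 Dunmere=24 Elkhorn=19 Ironridge=12 → close Dunmere (overflow 19)
  24÷3 = 8 each, +1 to first 0
Round 2: Briarlake=21 Elkhorn=27 Ironridge=20 → close Elkhorn (overflow 19)
  27÷2 = 13 each, +1 to first 1
Round 3: Briarlake=35 Ironridge=33 → close Briarlake (overflow 28)
  35÷1 = 35 each, +1 to first 0

Closure order: Dunmere, Elkhorn, Briarlake
Last habitat: Ironridge with 68 animals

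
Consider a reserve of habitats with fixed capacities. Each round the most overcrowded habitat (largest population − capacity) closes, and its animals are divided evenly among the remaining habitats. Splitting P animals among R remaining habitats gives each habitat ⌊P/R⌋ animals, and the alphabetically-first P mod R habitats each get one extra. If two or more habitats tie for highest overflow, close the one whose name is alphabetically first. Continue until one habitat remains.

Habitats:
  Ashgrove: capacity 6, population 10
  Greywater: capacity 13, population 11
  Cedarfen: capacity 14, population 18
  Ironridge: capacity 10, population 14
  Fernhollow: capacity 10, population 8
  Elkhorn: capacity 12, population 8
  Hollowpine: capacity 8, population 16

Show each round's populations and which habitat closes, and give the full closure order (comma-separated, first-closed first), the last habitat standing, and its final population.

Round 1: Ashgrove=10 Cedarfen=18 Elkhorn=8 Fernhollow=8 Greywater=11 Hollowpine=16 Ironridge=14 → close Hollowpine (overflow 8)
  16÷6 = 2 each, +1 to first 4
Round 2: Ashgrove=13 Cedarfen=21 Elkhorn=11 Fernhollow=11 Greywater=13 Ironridge=16 → close Ashgrove (overflow 7)
  13÷5 = 2 each, +1 to first 3
Round 3: Cedarfen=24 Elkhorn=14 Fernhollow=14 Greywater=15 Ironridge=18 → close Cedarfen (overflow 10)
  24÷4 = 6 each, +1 to first 0
Round 4: Elkhorn=20 Fernhollow=20 Greywater=21 Ironridge=24 → close Ironridge (overflow 14)
  24÷3 = 8 each, +1 to first 0
Round 5: Elkhorn=28 Fernhollow=28 Greywater=29 → close Fernhollow (overflow 18)
  28÷2 = 14 each, +1 to first 0
Round 6: Elkhorn=42 Greywater=43 → close Elkhorn (overflow 30)
  42÷1 = 42 each, +1 to first 0

Closure order: Hollowpine, Ashgrove, Cedarfen, Ironridge, Fernhollow, Elkhorn
Last habitat: Greywater with 85 animals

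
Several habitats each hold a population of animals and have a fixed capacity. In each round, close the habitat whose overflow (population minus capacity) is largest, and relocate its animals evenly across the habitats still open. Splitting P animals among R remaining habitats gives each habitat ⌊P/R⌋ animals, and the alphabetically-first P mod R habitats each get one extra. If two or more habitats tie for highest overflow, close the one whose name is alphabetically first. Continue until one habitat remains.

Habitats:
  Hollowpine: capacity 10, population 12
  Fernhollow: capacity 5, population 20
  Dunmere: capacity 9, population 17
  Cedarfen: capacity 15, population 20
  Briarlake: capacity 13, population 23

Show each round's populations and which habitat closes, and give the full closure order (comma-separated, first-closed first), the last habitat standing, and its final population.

Closure order: Fernhollow, Briarlake, Dunmere, Cedarfen
Last habitat: Hollowpine with 92 animals

Round 1: Briarlake=23 Cedarfen=20 Dunmere=17 Fernhollow=20 Hollowpine=12 → close Fernhollow (overflow 15)
  20÷4 = 5 each, +1 to first 0
Round 2: Briarlake=28 Cedarfen=25 Dunmere=22 Hollowpine=17 → close Briarlake (overflow 15)
  28÷3 = 9 each, +1 to first 1
Round 3: Cedarfen=35 Dunmere=31 Hollowpine=26 → close Dunmere (overflow 22)
  31÷2 = 15 each, +1 to first 1
Round 4: Cedarfen=51 Hollowpine=41 → close Cedarfen (overflow 36)
  51÷1 = 51 each, +1 to first 0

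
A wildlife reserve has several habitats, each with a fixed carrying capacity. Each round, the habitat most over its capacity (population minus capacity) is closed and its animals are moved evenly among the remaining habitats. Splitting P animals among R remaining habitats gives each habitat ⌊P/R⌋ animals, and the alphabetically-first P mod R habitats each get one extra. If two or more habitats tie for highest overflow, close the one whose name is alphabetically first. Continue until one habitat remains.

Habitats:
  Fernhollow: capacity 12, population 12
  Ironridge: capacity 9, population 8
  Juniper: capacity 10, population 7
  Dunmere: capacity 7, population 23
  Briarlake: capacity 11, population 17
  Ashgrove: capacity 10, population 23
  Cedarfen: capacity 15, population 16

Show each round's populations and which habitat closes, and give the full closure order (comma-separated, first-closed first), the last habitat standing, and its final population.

Closure order: Dunmere, Ashgrove, Briarlake, Cedarfen, Fernhollow, Ironridge
Last habitat: Juniper with 106 animals

Round 1: Ashgrove=23 Briarlake=17 Cedarfen=16 Dunmere=23 Fernhollow=12 Ironridge=8 Juniper=7 → close Dunmere (overflow 16)
  23÷6 = 3 each, +1 to first 5
Round 2: Ashgrove=27 Briarlake=21 Cedarfen=20 Fernhollow=16 Ironridge=12 Juniper=10 → close Ashgrove (overflow 17)
  27÷5 = 5 each, +1 to first 2
Round 3: Briarlake=27 Cedarfen=26 Fernhollow=21 Ironridge=17 Juniper=15 → close Briarlake (overflow 16)
  27÷4 = 6 each, +1 to first 3
Round 4: Cedarfen=33 Fernhollow=28 Ironridge=24 Juniper=21 → close Cedarfen (overflow 18)
  33÷3 = 11 each, +1 to first 0
Round 5: Fernhollow=39 Ironridge=35 Juniper=32 → close Fernhollow (overflow 27)
  39÷2 = 19 each, +1 to first 1
Round 6: Ironridge=55 Juniper=51 → close Ironridge (overflow 46)
  55÷1 = 55 each, +1 to first 0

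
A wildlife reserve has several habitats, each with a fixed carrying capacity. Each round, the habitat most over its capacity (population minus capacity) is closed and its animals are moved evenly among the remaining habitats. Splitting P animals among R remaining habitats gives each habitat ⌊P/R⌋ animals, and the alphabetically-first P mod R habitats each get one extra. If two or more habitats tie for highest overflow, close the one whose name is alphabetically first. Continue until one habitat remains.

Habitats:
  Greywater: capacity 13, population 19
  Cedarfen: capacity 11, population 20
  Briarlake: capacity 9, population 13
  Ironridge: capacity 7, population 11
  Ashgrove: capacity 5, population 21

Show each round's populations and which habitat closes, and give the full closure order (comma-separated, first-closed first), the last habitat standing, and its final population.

Round 1: Ashgrove=21 Briarlake=13 Cedarfen=20 Greywater=19 Ironridge=11 → close Ashgrove (overflow 16)
  21÷4 = 5 each, +1 to first 1
Round 2: Briarlake=19 Cedarfen=25 Greywater=24 Ironridge=16 → close Cedarfen (overflow 14)
  25÷3 = 8 each, +1 to first 1
Round 3: Briarlake=28 Greywater=32 Ironridge=24 → close Briarlake (overflow 19)
  28÷2 = 14 each, +1 to first 0
Round 4: Greywater=46 Ironridge=38 → close Greywater (overflow 33)
  46÷1 = 46 each, +1 to first 0

Closure order: Ashgrove, Cedarfen, Briarlake, Greywater
Last habitat: Ironridge with 84 animals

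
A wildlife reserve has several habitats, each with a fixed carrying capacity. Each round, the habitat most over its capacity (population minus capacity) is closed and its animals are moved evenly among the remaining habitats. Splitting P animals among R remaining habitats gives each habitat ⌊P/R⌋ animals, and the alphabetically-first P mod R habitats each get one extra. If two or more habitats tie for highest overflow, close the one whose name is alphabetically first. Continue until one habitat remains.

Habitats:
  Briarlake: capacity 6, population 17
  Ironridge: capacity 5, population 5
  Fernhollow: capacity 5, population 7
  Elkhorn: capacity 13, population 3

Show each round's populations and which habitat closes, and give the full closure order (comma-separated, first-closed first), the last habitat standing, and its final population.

Round 1: Briarlake=17 Elkhorn=3 Fernhollow=7 Ironridge=5 → close Briarlake (overflow 11)
  17÷3 = 5 each, +1 to first 2
Round 2: Elkhorn=9 Fernhollow=13 Ironridge=10 → close Fernhollow (overflow 8)
  13÷2 = 6 each, +1 to first 1
Round 3: Elkhorn=16 Ironridge=16 → close Ironridge (overflow 11)
  16÷1 = 16 each, +1 to first 0

Closure order: Briarlake, Fernhollow, Ironridge
Last habitat: Elkhorn with 32 animals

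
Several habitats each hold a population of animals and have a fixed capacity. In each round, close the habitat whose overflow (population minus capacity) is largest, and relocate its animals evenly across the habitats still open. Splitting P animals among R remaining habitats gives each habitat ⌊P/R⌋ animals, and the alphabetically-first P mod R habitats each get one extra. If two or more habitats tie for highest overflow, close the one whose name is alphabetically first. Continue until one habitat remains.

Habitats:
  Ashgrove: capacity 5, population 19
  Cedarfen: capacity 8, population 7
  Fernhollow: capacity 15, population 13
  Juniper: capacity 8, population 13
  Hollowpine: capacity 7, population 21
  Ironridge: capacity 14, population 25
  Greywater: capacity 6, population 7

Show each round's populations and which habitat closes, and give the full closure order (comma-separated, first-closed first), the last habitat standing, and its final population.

Round 1: Ashgrove=19 Cedarfen=7 Fernhollow=13 Greywater=7 Hollowpine=21 Ironridge=25 Juniper=13 → close Ashgrove (overflow 14)
  19÷6 = 3 each, +1 to first 1
Round 2: Cedarfen=11 Fernhollow=16 Greywater=10 Hollowpine=24 Ironridge=28 Juniper=16 → close Hollowpine (overflow 17)
  24÷5 = 4 each, +1 to first 4
Round 3: Cedarfen=16 Fernhollow=21 Greywater=15 Ironridge=33 Juniper=20 → close Ironridge (overflow 19)
  33÷4 = 8 each, +1 to first 1
Round 4: Cedarfen=25 Fernhollow=29 Greywater=23 Juniper=28 → close Juniper (overflow 20)
  28÷3 = 9 each, +1 to first 1
Round 5: Cedarfen=35 Fernhollow=38 Greywater=32 → close Cedarfen (overflow 27)
  35÷2 = 17 each, +1 to first 1
Round 6: Fernhollow=56 Greywater=49 → close Greywater (overflow 43)
  49÷1 = 49 each, +1 to first 0

Closure order: Ashgrove, Hollowpine, Ironridge, Juniper, Cedarfen, Greywater
Last habitat: Fernhollow with 105 animals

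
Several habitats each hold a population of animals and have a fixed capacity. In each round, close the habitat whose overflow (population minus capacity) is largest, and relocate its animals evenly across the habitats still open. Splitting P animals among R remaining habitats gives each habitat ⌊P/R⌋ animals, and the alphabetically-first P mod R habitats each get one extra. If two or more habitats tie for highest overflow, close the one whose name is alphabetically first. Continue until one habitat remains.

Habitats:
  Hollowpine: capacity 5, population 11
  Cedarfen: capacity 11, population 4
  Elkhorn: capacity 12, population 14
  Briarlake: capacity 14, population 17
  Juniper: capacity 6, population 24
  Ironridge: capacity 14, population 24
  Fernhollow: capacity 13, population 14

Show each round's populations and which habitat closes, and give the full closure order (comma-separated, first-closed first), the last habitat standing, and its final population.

Round 1: Briarlake=17 Cedarfen=4 Elkhorn=14 Fernhollow=14 Hollowpine=11 Ironridge=24 Juniper=24 → close Juniper (overflow 18)
  24÷6 = 4 each, +1 to first 0
Round 2: Briarlake=21 Cedarfen=8 Elkhorn=18 Fernhollow=18 Hollowpine=15 Ironridge=28 → close Ironridge (overflow 14)
  28÷5 = 5 each, +1 to first 3
Round 3: Briarlake=27 Cedarfen=14 Elkhorn=24 Fernhollow=23 Hollowpine=20 → close Hollowpine (overflow 15)
  20÷4 = 5 each, +1 to first 0
Round 4: Briarlake=32 Cedarfen=19 Elkhorn=29 Fernhollow=28 → close Briarlake (overflow 18)
  32÷3 = 10 each, +1 to first 2
Round 5: Cedarfen=30 Elkhorn=40 Fernhollow=38 → close Elkhorn (overflow 28)
  40÷2 = 20 each, +1 to first 0
Round 6: Cedarfen=50 Fernhollow=58 → close Fernhollow (overflow 45)
  58÷1 = 58 each, +1 to first 0

Closure order: Juniper, Ironridge, Hollowpine, Briarlake, Elkhorn, Fernhollow
Last habitat: Cedarfen with 108 animals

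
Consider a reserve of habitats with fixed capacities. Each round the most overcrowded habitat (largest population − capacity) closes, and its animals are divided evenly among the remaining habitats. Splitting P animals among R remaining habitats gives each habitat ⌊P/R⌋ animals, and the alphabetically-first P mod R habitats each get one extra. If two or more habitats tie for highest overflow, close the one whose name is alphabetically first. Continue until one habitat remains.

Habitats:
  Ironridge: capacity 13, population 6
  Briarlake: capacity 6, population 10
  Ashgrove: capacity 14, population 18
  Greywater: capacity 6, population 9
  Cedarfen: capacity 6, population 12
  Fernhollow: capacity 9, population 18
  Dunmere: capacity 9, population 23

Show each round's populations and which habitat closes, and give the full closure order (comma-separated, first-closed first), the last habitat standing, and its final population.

Closure order: Dunmere, Fernhollow, Cedarfen, Ashgrove, Briarlake, Greywater
Last habitat: Ironridge with 96 animals

Round 1: Ashgrove=18 Briarlake=10 Cedarfen=12 Dunmere=23 Fernhollow=18 Greywater=9 Ironridge=6 → close Dunmere (overflow 14)
  23÷6 = 3 each, +1 to first 5
Round 2: Ashgrove=22 Briarlake=14 Cedarfen=16 Fernhollow=22 Greywater=13 Ironridge=9 → close Fernhollow (overflow 13)
  22÷5 = 4 each, +1 to first 2
Round 3: Ashgrove=27 Briarlake=19 Cedarfen=20 Greywater=17 Ironridge=13 → close Cedarfen (overflow 14)
  20÷4 = 5 each, +1 to first 0
Round 4: Ashgrove=32 Briarlake=24 Greywater=22 Ironridge=18 → close Ashgrove (overflow 18)
  32÷3 = 10 each, +1 to first 2
Round 5: Briarlake=35 Greywater=33 Ironridge=28 → close Briarlake (overflow 29)
  35÷2 = 17 each, +1 to first 1
Round 6: Greywater=51 Ironridge=45 → close Greywater (overflow 45)
  51÷1 = 51 each, +1 to first 0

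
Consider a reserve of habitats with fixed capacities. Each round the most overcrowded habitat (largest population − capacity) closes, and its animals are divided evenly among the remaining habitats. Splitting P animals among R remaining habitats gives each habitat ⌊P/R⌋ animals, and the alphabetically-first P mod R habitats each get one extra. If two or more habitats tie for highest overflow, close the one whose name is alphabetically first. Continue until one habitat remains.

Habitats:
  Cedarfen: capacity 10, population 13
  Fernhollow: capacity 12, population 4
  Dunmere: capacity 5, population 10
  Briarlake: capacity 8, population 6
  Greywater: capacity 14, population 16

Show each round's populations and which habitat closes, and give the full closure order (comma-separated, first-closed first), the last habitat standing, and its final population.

Closure order: Dunmere, Cedarfen, Greywater, Briarlake
Last habitat: Fernhollow with 49 animals

Round 1: Briarlake=6 Cedarfen=13 Dunmere=10 Fernhollow=4 Greywater=16 → close Dunmere (overflow 5)
  10÷4 = 2 each, +1 to first 2
Round 2: Briarlake=9 Cedarfen=16 Fernhollow=6 Greywater=18 → close Cedarfen (overflow 6)
  16÷3 = 5 each, +1 to first 1
Round 3: Briarlake=15 Fernhollow=11 Greywater=23 → close Greywater (overflow 9)
  23÷2 = 11 each, +1 to first 1
Round 4: Briarlake=27 Fernhollow=22 → close Briarlake (overflow 19)
  27÷1 = 27 each, +1 to first 0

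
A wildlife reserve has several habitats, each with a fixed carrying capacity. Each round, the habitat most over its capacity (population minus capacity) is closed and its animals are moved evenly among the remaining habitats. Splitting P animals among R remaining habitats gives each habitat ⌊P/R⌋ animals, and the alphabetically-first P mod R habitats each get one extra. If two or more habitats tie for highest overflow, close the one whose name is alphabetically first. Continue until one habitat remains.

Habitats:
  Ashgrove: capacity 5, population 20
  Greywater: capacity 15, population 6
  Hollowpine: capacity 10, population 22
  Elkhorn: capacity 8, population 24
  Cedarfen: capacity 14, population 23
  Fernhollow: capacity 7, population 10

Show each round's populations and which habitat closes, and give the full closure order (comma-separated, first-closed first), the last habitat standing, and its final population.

Round 1: Ashgrove=20 Cedarfen=23 Elkhorn=24 Fernhollow=10 Greywater=6 Hollowpine=22 → close Elkhorn (overflow 16)
  24÷5 = 4 each, +1 to first 4
Round 2: Ashgrove=25 Cedarfen=28 Fernhollow=15 Greywater=11 Hollowpine=26 → close Ashgrove (overflow 20)
  25÷4 = 6 each, +1 to first 1
Round 3: Cedarfen=35 Fernhollow=21 Greywater=17 Hollowpine=32 → close Hollowpine (overflow 22)
  32÷3 = 10 each, +1 to first 2
Round 4: Cedarfen=46 Fernhollow=32 Greywater=27 → close Cedarfen (overflow 32)
  46÷2 = 23 each, +1 to first 0
Round 5: Fernhollow=55 Greywater=50 → close Fernhollow (overflow 48)
  55÷1 = 55 each, +1 to first 0

Closure order: Elkhorn, Ashgrove, Hollowpine, Cedarfen, Fernhollow
Last habitat: Greywater with 105 animals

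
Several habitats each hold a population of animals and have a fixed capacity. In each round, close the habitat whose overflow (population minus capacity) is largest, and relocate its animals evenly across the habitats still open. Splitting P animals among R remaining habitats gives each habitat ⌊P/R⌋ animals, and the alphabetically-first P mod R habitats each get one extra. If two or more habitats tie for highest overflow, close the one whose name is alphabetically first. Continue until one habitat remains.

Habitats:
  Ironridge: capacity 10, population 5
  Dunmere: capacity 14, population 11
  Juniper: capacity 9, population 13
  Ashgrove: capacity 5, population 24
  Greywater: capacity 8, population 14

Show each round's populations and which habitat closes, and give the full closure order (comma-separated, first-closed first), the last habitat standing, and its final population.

Closure order: Ashgrove, Greywater, Juniper, Dunmere
Last habitat: Ironridge with 67 animals

Round 1: Ashgrove=24 Dunmere=11 Greywater=14 Ironridge=5 Juniper=13 → close Ashgrove (overflow 19)
  24÷4 = 6 each, +1 to first 0
Round 2: Dunmere=17 Greywater=20 Ironridge=11 Juniper=19 → close Greywater (overflow 12)
  20÷3 = 6 each, +1 to first 2
Round 3: Dunmere=24 Ironridge=18 Juniper=25 → close Juniper (overflow 16)
  25÷2 = 12 each, +1 to first 1
Round 4: Dunmere=37 Ironridge=30 → close Dunmere (overflow 23)
  37÷1 = 37 each, +1 to first 0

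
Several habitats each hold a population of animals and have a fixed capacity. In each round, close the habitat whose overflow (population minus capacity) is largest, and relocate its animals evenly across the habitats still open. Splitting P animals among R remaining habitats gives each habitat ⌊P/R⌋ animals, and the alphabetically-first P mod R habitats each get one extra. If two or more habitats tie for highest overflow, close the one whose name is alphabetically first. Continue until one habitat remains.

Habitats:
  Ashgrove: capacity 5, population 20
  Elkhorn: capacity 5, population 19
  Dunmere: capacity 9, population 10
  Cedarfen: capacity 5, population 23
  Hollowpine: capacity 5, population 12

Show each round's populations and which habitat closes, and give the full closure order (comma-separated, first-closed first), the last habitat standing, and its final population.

Closure order: Cedarfen, Ashgrove, Elkhorn, Hollowpine
Last habitat: Dunmere with 84 animals

Round 1: Ashgrove=20 Cedarfen=23 Dunmere=10 Elkhorn=19 Hollowpine=12 → close Cedarfen (overflow 18)
  23÷4 = 5 each, +1 to first 3
Round 2: Ashgrove=26 Dunmere=16 Elkhorn=25 Hollowpine=17 → close Ashgrove (overflow 21)
  26÷3 = 8 each, +1 to first 2
Round 3: Dunmere=25 Elkhorn=34 Hollowpine=25 → close Elkhorn (overflow 29)
  34÷2 = 17 each, +1 to first 0
Round 4: Dunmere=42 Hollowpine=42 → close Hollowpine (overflow 37)
  42÷1 = 42 each, +1 to first 0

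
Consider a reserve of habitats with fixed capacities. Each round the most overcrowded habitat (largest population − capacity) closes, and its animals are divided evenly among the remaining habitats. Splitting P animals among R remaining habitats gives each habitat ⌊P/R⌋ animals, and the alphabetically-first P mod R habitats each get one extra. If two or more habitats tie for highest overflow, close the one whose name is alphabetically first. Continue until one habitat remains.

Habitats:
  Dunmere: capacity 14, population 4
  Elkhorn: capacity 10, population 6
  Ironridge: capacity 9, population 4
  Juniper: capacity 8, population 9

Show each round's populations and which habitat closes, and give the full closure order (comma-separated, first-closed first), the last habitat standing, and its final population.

Round 1: Dunmere=4 Elkhorn=6 Ironridge=4 Juniper=9 → close Juniper (overflow 1)
  9÷3 = 3 each, +1 to first 0
Round 2: Dunmere=7 Elkhorn=9 Ironridge=7 → close Elkhorn (overflow -1)
  9÷2 = 4 each, +1 to first 1
Round 3: Dunmere=12 Ironridge=11 → close Ironridge (overflow 2)
  11÷1 = 11 each, +1 to first 0

Closure order: Juniper, Elkhorn, Ironridge
Last habitat: Dunmere with 23 animals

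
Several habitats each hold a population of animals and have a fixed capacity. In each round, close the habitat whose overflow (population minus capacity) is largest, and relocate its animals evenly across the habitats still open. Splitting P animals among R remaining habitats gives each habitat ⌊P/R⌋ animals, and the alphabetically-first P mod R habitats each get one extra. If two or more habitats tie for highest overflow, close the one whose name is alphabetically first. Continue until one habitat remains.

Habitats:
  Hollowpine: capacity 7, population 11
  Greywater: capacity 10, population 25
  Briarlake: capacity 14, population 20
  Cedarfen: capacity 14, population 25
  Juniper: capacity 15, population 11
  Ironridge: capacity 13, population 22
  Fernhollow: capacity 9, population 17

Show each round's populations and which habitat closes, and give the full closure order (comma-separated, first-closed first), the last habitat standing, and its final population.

Closure order: Greywater, Cedarfen, Ironridge, Fernhollow, Briarlake, Hollowpine
Last habitat: Juniper with 131 animals

Round 1: Briarlake=20 Cedarfen=25 Fernhollow=17 Greywater=25 Hollowpine=11 Ironridge=22 Juniper=11 → close Greywater (overflow 15)
  25÷6 = 4 each, +1 to first 1
Round 2: Briarlake=25 Cedarfen=29 Fernhollow=21 Hollowpine=15 Ironridge=26 Juniper=15 → close Cedarfen (overflow 15)
  29÷5 = 5 each, +1 to first 4
Round 3: Briarlake=31 Fernhollow=27 Hollowpine=21 Ironridge=32 Juniper=20 → close Ironridge (overflow 19)
  32÷4 = 8 each, +1 to first 0
Round 4: Briarlake=39 Fernhollow=35 Hollowpine=29 Juniper=28 → close Fernhollow (overflow 26)
  35÷3 = 11 each, +1 to first 2
Round 5: Briarlake=51 Hollowpine=41 Juniper=39 → close Briarlake (overflow 37)
  51÷2 = 25 each, +1 to first 1
Round 6: Hollowpine=67 Juniper=64 → close Hollowpine (overflow 60)
  67÷1 = 67 each, +1 to first 0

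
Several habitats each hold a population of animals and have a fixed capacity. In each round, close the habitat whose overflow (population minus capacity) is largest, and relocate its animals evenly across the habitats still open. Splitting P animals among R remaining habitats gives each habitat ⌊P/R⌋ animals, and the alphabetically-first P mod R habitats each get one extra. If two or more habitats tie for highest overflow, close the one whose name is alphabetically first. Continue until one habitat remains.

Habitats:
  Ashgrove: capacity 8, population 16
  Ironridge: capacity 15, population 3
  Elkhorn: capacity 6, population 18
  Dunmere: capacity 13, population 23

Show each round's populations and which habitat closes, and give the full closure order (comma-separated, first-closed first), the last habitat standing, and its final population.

Round 1: Ashgrove=16 Dunmere=23 Elkhorn=18 Ironridge=3 → close Elkhorn (overflow 12)
  18÷3 = 6 each, +1 to first 0
Round 2: Ashgrove=22 Dunmere=29 Ironridge=9 → close Dunmere (overflow 16)
  29÷2 = 14 each, +1 to first 1
Round 3: Ashgrove=37 Ironridge=23 → close Ashgrove (overflow 29)
  37÷1 = 37 each, +1 to first 0

Closure order: Elkhorn, Dunmere, Ashgrove
Last habitat: Ironridge with 60 animals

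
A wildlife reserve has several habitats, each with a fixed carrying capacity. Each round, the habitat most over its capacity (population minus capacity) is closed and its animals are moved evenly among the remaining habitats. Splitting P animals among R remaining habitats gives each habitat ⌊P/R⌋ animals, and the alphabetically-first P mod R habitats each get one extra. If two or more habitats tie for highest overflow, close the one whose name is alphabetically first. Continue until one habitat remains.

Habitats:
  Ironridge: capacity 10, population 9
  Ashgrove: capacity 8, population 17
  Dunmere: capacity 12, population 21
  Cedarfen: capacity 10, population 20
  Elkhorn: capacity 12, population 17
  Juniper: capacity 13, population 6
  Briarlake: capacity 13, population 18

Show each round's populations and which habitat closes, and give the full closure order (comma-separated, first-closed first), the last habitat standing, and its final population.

Round 1: Ashgrove=17 Briarlake=18 Cedarfen=20 Dunmere=21 Elkhorn=17 Ironridge=9 Juniper=6 → close Cedarfen (overflow 10)
  20÷6 = 3 each, +1 to first 2
Round 2: Ashgrove=21 Briarlake=22 Dunmere=24 Elkhorn=20 Ironridge=12 Juniper=9 → close Ashgrove (overflow 13)
  21÷5 = 4 each, +1 to first 1
Round 3: Briarlake=27 Dunmere=28 Elkhorn=24 Ironridge=16 Juniper=13 → close Dunmere (overflow 16)
  28÷4 = 7 each, +1 to first 0
Round 4: Briarlake=34 Elkhorn=31 Ironridge=23 Juniper=20 → close Briarlake (overflow 21)
  34÷3 = 11 each, +1 to first 1
Round 5: Elkhorn=43 Ironridge=34 Juniper=31 → close Elkhorn (overflow 31)
  43÷2 = 21 each, +1 to first 1
Round 6: Ironridge=56 Juniper=52 → close Ironridge (overflow 46)
  56÷1 = 56 each, +1 to first 0

Closure order: Cedarfen, Ashgrove, Dunmere, Briarlake, Elkhorn, Ironridge
Last habitat: Juniper with 108 animals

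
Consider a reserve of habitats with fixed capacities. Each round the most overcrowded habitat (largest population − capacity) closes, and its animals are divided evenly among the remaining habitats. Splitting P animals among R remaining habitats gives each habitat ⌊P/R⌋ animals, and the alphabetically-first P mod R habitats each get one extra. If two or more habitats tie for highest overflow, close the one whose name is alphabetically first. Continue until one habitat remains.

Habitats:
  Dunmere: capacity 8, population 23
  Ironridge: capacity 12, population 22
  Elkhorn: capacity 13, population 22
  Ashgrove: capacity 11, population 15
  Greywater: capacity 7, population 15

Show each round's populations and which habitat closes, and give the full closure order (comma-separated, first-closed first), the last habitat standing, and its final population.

Round 1: Ashgrove=15 Dunmere=23 Elkhorn=22 Greywater=15 Ironridge=22 → close Dunmere (overflow 15)
  23÷4 = 5 each, +1 to first 3
Round 2: Ashgrove=21 Elkhorn=28 Greywater=21 Ironridge=27 → close Elkhorn (overflow 15)
  28÷3 = 9 each, +1 to first 1
Round 3: Ashgrove=31 Greywater=30 Ironridge=36 → close Ironridge (overflow 24)
  36÷2 = 18 each, +1 to first 0
Round 4: Ashgrove=49 Greywater=48 → close Greywater (overflow 41)
  48÷1 = 48 each, +1 to first 0

Closure order: Dunmere, Elkhorn, Ironridge, Greywater
Last habitat: Ashgrove with 97 animals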